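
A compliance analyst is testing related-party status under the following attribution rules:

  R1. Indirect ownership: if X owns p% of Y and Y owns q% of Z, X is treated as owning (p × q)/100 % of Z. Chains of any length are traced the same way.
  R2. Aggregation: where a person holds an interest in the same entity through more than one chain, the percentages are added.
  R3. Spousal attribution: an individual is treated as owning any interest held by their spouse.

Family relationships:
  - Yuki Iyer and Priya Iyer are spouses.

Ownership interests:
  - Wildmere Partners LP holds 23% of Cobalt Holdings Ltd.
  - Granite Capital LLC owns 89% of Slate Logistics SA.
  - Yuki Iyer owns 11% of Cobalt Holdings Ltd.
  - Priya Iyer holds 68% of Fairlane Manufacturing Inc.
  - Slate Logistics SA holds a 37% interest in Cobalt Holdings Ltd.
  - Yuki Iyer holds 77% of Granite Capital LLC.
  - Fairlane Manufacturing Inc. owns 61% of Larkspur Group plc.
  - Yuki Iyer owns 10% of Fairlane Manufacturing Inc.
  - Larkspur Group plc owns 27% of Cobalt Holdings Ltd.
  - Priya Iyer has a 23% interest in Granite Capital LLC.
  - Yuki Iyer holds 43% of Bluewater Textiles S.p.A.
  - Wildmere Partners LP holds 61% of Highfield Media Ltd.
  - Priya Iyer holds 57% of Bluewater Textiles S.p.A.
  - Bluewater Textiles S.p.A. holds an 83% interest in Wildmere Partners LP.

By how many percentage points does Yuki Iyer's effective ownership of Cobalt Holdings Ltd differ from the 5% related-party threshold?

70.8666

By spousal attribution (R3), Yuki Iyer is treated as also owning Priya Iyer's interest in Fairlane Manufacturing Inc, giving 10% + 68% = 78%.
By spousal attribution (R3), Yuki Iyer is treated as also owning Priya Iyer's interest in Bluewater Textiles S.p.A, giving 43% + 57% = 100%.
By spousal attribution (R3), Yuki Iyer is treated as also owning Priya Iyer's interest in Granite Capital LLC, giving 77% + 23% = 100%.
Chain via Fairlane Manufacturing Inc. → Larkspur Group plc (R1): 78% × 61% × 27% = 12.8466% of Cobalt Holdings Ltd.
Chain via Bluewater Textiles S.p.A. → Wildmere Partners LP (R1): 100% × 83% × 23% = 19.09% of Cobalt Holdings Ltd.
Chain via Granite Capital LLC → Slate Logistics SA (R1): 100% × 89% × 37% = 32.93% of Cobalt Holdings Ltd.
Direct interest in Cobalt Holdings Ltd: 11%.
Aggregating (R2): 12.8466% + 19.09% + 32.93% + 11% = 75.8666%.
75.8666% exceeds the 5% threshold by 70.8666 percentage points.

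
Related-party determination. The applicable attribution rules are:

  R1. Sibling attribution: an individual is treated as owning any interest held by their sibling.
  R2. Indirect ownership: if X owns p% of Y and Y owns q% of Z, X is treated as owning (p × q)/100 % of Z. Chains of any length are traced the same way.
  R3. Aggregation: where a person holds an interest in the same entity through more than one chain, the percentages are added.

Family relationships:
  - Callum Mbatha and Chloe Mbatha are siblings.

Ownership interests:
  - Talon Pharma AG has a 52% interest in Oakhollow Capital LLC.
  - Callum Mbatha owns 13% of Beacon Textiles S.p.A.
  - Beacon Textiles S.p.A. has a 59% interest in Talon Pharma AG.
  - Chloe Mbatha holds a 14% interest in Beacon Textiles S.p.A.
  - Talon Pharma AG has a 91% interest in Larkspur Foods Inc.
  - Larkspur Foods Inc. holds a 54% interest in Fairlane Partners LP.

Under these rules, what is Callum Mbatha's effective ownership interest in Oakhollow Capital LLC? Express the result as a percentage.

8.2836%

By sibling attribution (R1), Callum Mbatha is treated as also owning Chloe Mbatha's interest in Beacon Textiles S.p.A, giving 13% + 14% = 27%.
Chain via Beacon Textiles S.p.A. → Talon Pharma AG (R2): 27% × 59% × 52% = 8.2836% of Oakhollow Capital LLC.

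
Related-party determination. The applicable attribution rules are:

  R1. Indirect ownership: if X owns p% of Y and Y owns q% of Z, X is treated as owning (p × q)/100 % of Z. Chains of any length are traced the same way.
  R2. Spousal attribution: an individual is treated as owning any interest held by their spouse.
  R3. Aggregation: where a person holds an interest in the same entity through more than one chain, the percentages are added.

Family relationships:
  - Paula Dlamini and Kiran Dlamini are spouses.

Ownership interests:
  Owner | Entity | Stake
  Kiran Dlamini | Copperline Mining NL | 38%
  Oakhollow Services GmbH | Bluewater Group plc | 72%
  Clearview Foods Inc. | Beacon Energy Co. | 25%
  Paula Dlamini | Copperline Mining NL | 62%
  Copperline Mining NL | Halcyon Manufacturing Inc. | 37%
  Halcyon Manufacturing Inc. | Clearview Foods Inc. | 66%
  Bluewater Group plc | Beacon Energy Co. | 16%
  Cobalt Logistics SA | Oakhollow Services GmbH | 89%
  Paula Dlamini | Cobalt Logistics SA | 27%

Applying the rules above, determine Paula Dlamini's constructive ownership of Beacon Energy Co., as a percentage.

By spousal attribution (R2), Paula Dlamini is treated as also owning Kiran Dlamini's interest in Copperline Mining NL, giving 62% + 38% = 100%.
Chain via Cobalt Logistics SA → Oakhollow Services GmbH → Bluewater Group plc (R1): 27% × 89% × 72% × 16% = 2.768256% of Beacon Energy Co.
Chain via Copperline Mining NL → Halcyon Manufacturing Inc. → Clearview Foods Inc. (R1): 100% × 37% × 66% × 25% = 6.105% of Beacon Energy Co.
Aggregating (R3): 2.768256% + 6.105% = 8.873256%.

8.873256%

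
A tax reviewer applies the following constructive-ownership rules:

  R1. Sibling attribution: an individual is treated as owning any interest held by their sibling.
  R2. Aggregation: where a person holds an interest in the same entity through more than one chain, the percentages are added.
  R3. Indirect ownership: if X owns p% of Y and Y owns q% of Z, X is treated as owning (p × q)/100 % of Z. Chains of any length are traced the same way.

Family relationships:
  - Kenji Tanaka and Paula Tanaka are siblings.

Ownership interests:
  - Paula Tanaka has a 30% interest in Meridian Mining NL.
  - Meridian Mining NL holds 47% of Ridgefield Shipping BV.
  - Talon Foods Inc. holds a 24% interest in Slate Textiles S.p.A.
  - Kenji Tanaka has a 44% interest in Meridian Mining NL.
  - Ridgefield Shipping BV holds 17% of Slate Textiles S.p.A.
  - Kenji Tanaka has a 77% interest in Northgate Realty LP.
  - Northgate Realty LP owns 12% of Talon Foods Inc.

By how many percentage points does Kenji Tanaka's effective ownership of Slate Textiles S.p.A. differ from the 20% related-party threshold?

11.8698

By sibling attribution (R1), Kenji Tanaka is treated as also owning Paula Tanaka's interest in Meridian Mining NL, giving 44% + 30% = 74%.
Chain via Northgate Realty LP → Talon Foods Inc. (R3): 77% × 12% × 24% = 2.2176% of Slate Textiles S.p.A.
Chain via Meridian Mining NL → Ridgefield Shipping BV (R3): 74% × 47% × 17% = 5.9126% of Slate Textiles S.p.A.
Aggregating (R2): 2.2176% + 5.9126% = 8.1302%.
8.1302% falls short of the 20% threshold by 11.8698 percentage points.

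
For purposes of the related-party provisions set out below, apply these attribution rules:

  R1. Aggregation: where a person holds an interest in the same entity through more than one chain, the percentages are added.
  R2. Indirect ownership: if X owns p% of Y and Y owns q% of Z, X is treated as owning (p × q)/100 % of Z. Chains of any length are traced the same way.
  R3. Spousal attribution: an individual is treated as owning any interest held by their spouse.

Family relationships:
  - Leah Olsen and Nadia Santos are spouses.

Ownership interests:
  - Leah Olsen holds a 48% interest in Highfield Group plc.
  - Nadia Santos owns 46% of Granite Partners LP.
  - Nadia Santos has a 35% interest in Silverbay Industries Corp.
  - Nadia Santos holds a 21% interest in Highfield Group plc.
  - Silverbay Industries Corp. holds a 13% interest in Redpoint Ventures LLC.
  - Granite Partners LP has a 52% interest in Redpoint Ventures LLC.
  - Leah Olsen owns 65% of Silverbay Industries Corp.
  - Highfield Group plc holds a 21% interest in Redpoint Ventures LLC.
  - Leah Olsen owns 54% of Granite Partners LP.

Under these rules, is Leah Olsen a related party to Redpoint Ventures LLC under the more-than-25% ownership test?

Yes

By spousal attribution (R3), Leah Olsen is treated as also owning Nadia Santos's interest in Granite Partners LP, giving 54% + 46% = 100%.
By spousal attribution (R3), Leah Olsen is treated as also owning Nadia Santos's interest in Silverbay Industries Corp, giving 65% + 35% = 100%.
By spousal attribution (R3), Leah Olsen is treated as also owning Nadia Santos's interest in Highfield Group plc, giving 48% + 21% = 69%.
Chain via Granite Partners LP (R2): 100% × 52% = 52% of Redpoint Ventures LLC.
Chain via Silverbay Industries Corp. (R2): 100% × 13% = 13% of Redpoint Ventures LLC.
Chain via Highfield Group plc (R2): 69% × 21% = 14.49% of Redpoint Ventures LLC.
Aggregating (R1): 52% + 13% + 14.49% = 79.49%.
79.49% exceeds the 25% threshold, so Leah is a related party to Redpoint Ventures LLC.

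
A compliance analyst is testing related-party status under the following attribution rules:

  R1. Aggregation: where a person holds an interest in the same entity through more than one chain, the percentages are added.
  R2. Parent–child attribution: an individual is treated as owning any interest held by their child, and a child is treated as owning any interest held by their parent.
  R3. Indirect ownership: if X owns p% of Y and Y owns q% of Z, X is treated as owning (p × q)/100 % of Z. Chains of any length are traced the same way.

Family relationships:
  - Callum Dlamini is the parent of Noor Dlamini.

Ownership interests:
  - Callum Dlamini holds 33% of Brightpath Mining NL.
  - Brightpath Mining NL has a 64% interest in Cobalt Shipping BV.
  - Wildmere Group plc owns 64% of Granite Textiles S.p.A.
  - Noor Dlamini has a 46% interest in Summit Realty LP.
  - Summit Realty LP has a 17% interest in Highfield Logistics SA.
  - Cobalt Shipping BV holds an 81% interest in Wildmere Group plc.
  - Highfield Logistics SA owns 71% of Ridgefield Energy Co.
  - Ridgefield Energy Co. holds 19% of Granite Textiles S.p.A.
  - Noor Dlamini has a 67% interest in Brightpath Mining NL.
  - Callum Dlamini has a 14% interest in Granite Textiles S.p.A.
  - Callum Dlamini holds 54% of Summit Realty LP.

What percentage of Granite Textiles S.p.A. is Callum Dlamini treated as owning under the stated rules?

By parent–child attribution (R2), Callum Dlamini is treated as also owning Noor Dlamini's interest in Summit Realty LP, giving 54% + 46% = 100%.
By parent–child attribution (R2), Callum Dlamini is treated as also owning Noor Dlamini's interest in Brightpath Mining NL, giving 33% + 67% = 100%.
Chain via Summit Realty LP → Highfield Logistics SA → Ridgefield Energy Co. (R3): 100% × 17% × 71% × 19% = 2.2933% of Granite Textiles S.p.A.
Chain via Brightpath Mining NL → Cobalt Shipping BV → Wildmere Group plc (R3): 100% × 64% × 81% × 64% = 33.1776% of Granite Textiles S.p.A.
Direct interest in Granite Textiles S.p.A: 14%.
Aggregating (R1): 2.2933% + 33.1776% + 14% = 49.4709%.

49.4709%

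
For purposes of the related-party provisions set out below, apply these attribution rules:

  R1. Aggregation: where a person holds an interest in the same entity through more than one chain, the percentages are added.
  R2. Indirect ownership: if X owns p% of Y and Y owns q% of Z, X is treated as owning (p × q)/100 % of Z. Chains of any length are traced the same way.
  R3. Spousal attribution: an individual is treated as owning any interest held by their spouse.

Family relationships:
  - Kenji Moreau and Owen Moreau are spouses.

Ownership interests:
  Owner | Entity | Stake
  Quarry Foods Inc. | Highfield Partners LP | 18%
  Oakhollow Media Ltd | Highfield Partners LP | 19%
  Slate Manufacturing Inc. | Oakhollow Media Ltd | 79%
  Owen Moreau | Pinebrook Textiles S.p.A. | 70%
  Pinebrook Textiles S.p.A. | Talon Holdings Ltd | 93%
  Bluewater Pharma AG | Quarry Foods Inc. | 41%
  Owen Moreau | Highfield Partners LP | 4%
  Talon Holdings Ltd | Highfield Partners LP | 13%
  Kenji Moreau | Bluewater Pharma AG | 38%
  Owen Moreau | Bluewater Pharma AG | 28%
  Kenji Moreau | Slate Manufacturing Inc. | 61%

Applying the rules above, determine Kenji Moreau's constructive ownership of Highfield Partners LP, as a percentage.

26.4899%

By spousal attribution (R3), Kenji Moreau is treated as also owning Owen Moreau's interest in Bluewater Pharma AG, giving 38% + 28% = 66%.
By spousal attribution (R3), Kenji Moreau is treated as owning Owen Moreau's 70% interest in Pinebrook Textiles S.p.A.
By spousal attribution (R3), Kenji Moreau is treated as owning Owen Moreau's 4% interest in Highfield Partners LP.
Chain via Bluewater Pharma AG → Quarry Foods Inc. (R2): 66% × 41% × 18% = 4.8708% of Highfield Partners LP.
Chain via Slate Manufacturing Inc. → Oakhollow Media Ltd (R2): 61% × 79% × 19% = 9.1561% of Highfield Partners LP.
Chain via Pinebrook Textiles S.p.A. → Talon Holdings Ltd (R2): 70% × 93% × 13% = 8.463% of Highfield Partners LP.
Direct interest in Highfield Partners LP: 4%.
Aggregating (R1): 4.8708% + 9.1561% + 8.463% + 4% = 26.4899%.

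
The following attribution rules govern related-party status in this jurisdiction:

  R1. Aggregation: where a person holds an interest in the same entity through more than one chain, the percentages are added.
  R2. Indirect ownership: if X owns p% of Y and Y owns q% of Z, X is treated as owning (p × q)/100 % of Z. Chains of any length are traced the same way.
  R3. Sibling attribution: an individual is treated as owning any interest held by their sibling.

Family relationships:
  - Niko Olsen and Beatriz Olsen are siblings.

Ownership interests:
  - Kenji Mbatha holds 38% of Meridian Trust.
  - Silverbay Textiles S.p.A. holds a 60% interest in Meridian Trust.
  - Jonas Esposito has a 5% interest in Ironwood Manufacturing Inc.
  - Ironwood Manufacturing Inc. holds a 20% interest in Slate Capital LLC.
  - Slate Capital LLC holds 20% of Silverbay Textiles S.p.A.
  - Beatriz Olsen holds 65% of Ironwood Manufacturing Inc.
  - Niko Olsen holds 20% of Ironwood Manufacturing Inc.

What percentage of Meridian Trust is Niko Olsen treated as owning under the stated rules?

2.04%

By sibling attribution (R3), Niko Olsen is treated as also owning Beatriz Olsen's interest in Ironwood Manufacturing Inc, giving 20% + 65% = 85%.
Chain via Ironwood Manufacturing Inc. → Slate Capital LLC → Silverbay Textiles S.p.A. (R2): 85% × 20% × 20% × 60% = 2.04% of Meridian Trust.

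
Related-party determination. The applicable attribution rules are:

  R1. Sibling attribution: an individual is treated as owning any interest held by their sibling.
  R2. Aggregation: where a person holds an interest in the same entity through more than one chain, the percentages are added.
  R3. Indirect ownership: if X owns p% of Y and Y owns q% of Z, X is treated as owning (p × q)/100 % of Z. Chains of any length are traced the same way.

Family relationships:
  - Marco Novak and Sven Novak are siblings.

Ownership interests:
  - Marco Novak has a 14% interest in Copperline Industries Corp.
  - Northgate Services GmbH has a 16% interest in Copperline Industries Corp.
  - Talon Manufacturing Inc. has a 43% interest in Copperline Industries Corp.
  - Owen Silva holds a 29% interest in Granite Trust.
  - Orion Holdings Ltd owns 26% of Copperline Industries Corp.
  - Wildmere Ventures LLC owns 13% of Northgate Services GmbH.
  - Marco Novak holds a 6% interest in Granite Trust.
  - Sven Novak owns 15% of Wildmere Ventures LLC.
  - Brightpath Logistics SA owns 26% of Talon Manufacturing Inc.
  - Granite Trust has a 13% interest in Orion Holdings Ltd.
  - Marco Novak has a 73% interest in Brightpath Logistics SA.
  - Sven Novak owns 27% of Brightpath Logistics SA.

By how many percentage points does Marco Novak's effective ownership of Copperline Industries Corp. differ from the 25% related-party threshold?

By sibling attribution (R1), Marco Novak is treated as also owning Sven Novak's interest in Brightpath Logistics SA, giving 73% + 27% = 100%.
By sibling attribution (R1), Marco Novak is treated as owning Sven Novak's 15% interest in Wildmere Ventures LLC.
Chain via Granite Trust → Orion Holdings Ltd (R3): 6% × 13% × 26% = 0.2028% of Copperline Industries Corp.
Chain via Brightpath Logistics SA → Talon Manufacturing Inc. (R3): 100% × 26% × 43% = 11.18% of Copperline Industries Corp.
Direct interest in Copperline Industries Corp: 14%.
Chain via Wildmere Ventures LLC → Northgate Services GmbH (R3): 15% × 13% × 16% = 0.312% of Copperline Industries Corp.
Aggregating (R2): 0.2028% + 11.18% + 14% + 0.312% = 25.6948%.
25.6948% exceeds the 25% threshold by 0.6948 percentage points.

0.6948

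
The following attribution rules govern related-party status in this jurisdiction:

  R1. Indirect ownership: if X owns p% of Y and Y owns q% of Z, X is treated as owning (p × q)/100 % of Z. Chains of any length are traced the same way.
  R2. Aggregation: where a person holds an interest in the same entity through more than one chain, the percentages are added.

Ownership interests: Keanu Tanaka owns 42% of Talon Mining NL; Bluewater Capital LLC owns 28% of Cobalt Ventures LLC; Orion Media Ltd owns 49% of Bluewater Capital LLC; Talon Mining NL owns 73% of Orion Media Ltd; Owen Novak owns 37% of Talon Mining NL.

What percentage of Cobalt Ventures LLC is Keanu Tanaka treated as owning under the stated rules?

4.206552%

Chain via Talon Mining NL → Orion Media Ltd → Bluewater Capital LLC (R1): 42% × 73% × 49% × 28% = 4.206552% of Cobalt Ventures LLC.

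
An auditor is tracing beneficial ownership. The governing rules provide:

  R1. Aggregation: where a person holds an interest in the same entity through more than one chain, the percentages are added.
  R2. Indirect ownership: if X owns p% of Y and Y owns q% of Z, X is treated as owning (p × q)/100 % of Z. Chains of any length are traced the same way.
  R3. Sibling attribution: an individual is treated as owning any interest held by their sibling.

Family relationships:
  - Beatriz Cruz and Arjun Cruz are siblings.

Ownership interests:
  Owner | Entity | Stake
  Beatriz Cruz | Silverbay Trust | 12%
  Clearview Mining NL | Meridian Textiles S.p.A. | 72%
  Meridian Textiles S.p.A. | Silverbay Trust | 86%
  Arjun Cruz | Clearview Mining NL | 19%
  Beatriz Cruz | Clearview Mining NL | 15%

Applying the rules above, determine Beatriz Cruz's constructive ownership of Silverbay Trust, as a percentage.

By sibling attribution (R3), Beatriz Cruz is treated as also owning Arjun Cruz's interest in Clearview Mining NL, giving 15% + 19% = 34%.
Chain via Clearview Mining NL → Meridian Textiles S.p.A. (R2): 34% × 72% × 86% = 21.0528% of Silverbay Trust.
Direct interest in Silverbay Trust: 12%.
Aggregating (R1): 21.0528% + 12% = 33.0528%.

33.0528%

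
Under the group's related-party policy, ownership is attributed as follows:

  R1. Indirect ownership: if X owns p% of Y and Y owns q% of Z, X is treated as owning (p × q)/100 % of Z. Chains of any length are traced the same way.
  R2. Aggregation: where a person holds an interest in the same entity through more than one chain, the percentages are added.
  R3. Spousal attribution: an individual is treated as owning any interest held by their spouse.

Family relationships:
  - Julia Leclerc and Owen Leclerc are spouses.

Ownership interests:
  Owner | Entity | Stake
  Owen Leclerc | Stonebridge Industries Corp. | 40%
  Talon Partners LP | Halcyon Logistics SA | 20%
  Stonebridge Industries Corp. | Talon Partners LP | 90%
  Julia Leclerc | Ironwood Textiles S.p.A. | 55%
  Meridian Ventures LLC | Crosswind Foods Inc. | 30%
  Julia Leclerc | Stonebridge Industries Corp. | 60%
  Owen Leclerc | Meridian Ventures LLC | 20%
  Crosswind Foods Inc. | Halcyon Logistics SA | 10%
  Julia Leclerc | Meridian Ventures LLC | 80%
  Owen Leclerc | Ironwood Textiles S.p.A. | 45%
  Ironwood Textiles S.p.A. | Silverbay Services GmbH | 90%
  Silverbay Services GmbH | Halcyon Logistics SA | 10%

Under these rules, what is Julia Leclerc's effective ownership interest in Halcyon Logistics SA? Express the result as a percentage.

By spousal attribution (R3), Julia Leclerc is treated as also owning Owen Leclerc's interest in Stonebridge Industries Corp, giving 60% + 40% = 100%.
By spousal attribution (R3), Julia Leclerc is treated as also owning Owen Leclerc's interest in Ironwood Textiles S.p.A, giving 55% + 45% = 100%.
By spousal attribution (R3), Julia Leclerc is treated as also owning Owen Leclerc's interest in Meridian Ventures LLC, giving 80% + 20% = 100%.
Chain via Stonebridge Industries Corp. → Talon Partners LP (R1): 100% × 90% × 20% = 18% of Halcyon Logistics SA.
Chain via Ironwood Textiles S.p.A. → Silverbay Services GmbH (R1): 100% × 90% × 10% = 9% of Halcyon Logistics SA.
Chain via Meridian Ventures LLC → Crosswind Foods Inc. (R1): 100% × 30% × 10% = 3% of Halcyon Logistics SA.
Aggregating (R2): 18% + 9% + 3% = 30%.

30%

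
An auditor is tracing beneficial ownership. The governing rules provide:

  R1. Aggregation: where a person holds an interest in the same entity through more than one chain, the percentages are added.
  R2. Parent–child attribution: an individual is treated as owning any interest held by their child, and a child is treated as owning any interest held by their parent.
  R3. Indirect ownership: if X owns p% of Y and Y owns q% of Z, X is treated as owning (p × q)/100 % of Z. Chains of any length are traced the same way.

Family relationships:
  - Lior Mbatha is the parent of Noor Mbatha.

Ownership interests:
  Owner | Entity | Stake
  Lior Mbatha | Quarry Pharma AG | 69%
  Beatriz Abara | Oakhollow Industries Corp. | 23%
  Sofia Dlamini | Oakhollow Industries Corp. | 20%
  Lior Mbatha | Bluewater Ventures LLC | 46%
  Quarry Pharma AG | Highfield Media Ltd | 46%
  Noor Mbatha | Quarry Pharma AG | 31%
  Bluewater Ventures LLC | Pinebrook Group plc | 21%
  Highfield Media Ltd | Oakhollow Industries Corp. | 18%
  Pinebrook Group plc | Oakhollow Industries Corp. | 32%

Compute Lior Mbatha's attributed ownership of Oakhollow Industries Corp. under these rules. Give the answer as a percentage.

11.3712%

By parent–child attribution (R2), Lior Mbatha is treated as also owning Noor Mbatha's interest in Quarry Pharma AG, giving 69% + 31% = 100%.
Chain via Bluewater Ventures LLC → Pinebrook Group plc (R3): 46% × 21% × 32% = 3.0912% of Oakhollow Industries Corp.
Chain via Quarry Pharma AG → Highfield Media Ltd (R3): 100% × 46% × 18% = 8.28% of Oakhollow Industries Corp.
Aggregating (R1): 3.0912% + 8.28% = 11.3712%.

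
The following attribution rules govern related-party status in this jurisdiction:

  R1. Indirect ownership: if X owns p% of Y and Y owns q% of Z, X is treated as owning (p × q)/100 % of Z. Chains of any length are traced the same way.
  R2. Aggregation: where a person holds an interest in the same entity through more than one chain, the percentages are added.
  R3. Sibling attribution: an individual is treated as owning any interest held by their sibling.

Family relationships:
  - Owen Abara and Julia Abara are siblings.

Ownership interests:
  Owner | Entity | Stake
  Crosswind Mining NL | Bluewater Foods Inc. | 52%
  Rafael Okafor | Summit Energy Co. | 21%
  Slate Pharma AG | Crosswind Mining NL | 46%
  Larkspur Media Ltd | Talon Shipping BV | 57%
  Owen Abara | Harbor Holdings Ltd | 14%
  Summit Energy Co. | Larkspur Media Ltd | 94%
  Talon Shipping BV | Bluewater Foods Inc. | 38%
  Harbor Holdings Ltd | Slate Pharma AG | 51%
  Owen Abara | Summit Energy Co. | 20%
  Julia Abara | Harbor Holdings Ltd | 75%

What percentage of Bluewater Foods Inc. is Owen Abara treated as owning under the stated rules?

By sibling attribution (R3), Owen Abara is treated as also owning Julia Abara's interest in Harbor Holdings Ltd, giving 14% + 75% = 89%.
Chain via Harbor Holdings Ltd → Slate Pharma AG → Crosswind Mining NL (R1): 89% × 51% × 46% × 52% = 10.857288% of Bluewater Foods Inc.
Chain via Summit Energy Co. → Larkspur Media Ltd → Talon Shipping BV (R1): 20% × 94% × 57% × 38% = 4.07208% of Bluewater Foods Inc.
Aggregating (R2): 10.857288% + 4.07208% = 14.929368%.

14.929368%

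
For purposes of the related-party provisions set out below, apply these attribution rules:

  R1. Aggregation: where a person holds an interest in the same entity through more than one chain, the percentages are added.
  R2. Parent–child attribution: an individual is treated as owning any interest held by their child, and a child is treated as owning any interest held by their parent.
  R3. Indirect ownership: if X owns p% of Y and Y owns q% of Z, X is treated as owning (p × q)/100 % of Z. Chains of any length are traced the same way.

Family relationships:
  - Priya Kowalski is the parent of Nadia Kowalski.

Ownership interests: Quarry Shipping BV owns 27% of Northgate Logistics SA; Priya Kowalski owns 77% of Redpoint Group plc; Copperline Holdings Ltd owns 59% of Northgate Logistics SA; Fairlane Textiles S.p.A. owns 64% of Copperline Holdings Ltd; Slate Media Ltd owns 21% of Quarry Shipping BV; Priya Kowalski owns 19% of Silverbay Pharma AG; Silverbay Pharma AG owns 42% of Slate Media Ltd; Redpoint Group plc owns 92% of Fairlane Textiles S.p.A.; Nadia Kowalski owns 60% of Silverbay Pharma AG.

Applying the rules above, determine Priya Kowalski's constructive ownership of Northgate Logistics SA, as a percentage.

By parent–child attribution (R2), Priya Kowalski is treated as also owning Nadia Kowalski's interest in Silverbay Pharma AG, giving 19% + 60% = 79%.
Chain via Redpoint Group plc → Fairlane Textiles S.p.A. → Copperline Holdings Ltd (R3): 77% × 92% × 64% × 59% = 26.749184% of Northgate Logistics SA.
Chain via Silverbay Pharma AG → Slate Media Ltd → Quarry Shipping BV (R3): 79% × 42% × 21% × 27% = 1.881306% of Northgate Logistics SA.
Aggregating (R1): 26.749184% + 1.881306% = 28.63049%.

28.63049%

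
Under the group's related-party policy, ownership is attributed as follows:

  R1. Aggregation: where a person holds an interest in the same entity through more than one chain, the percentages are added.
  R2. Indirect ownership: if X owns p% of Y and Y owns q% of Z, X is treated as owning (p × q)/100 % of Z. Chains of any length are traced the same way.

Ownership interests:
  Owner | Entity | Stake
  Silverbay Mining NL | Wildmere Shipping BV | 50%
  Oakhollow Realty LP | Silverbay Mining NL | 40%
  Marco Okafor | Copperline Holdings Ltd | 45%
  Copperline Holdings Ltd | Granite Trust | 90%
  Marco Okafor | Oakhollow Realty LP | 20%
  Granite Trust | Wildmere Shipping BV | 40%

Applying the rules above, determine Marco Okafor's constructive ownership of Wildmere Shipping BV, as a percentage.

Chain via Copperline Holdings Ltd → Granite Trust (R2): 45% × 90% × 40% = 16.2% of Wildmere Shipping BV.
Chain via Oakhollow Realty LP → Silverbay Mining NL (R2): 20% × 40% × 50% = 4% of Wildmere Shipping BV.
Aggregating (R1): 16.2% + 4% = 20.2%.

20.2%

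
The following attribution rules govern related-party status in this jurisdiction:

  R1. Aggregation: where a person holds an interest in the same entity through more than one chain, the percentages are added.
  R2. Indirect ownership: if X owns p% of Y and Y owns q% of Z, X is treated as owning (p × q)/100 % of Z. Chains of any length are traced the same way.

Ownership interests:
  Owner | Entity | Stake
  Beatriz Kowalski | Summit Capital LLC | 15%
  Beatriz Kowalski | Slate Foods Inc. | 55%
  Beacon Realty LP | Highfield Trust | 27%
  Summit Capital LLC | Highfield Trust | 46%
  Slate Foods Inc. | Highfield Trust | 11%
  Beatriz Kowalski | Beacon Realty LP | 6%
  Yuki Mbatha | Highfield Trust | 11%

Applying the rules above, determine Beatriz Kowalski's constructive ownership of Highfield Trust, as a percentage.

14.57%

Chain via Summit Capital LLC (R2): 15% × 46% = 6.9% of Highfield Trust.
Chain via Beacon Realty LP (R2): 6% × 27% = 1.62% of Highfield Trust.
Chain via Slate Foods Inc. (R2): 55% × 11% = 6.05% of Highfield Trust.
Aggregating (R1): 6.9% + 1.62% + 6.05% = 14.57%.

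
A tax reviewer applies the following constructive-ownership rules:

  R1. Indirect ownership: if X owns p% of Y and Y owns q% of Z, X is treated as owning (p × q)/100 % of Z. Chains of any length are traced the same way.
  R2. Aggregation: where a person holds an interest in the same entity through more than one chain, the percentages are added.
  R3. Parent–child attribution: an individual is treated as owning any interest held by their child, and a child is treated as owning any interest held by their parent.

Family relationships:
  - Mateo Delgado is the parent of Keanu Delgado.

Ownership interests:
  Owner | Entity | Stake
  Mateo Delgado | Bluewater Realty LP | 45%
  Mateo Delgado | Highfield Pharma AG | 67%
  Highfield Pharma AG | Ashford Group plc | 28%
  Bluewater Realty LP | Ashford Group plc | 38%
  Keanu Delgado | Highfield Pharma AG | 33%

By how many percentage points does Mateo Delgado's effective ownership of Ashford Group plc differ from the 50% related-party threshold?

4.9

By parent–child attribution (R3), Mateo Delgado is treated as also owning Keanu Delgado's interest in Highfield Pharma AG, giving 67% + 33% = 100%.
Chain via Bluewater Realty LP (R1): 45% × 38% = 17.1% of Ashford Group plc.
Chain via Highfield Pharma AG (R1): 100% × 28% = 28% of Ashford Group plc.
Aggregating (R2): 17.1% + 28% = 45.1%.
45.1% falls short of the 50% threshold by 4.9 percentage points.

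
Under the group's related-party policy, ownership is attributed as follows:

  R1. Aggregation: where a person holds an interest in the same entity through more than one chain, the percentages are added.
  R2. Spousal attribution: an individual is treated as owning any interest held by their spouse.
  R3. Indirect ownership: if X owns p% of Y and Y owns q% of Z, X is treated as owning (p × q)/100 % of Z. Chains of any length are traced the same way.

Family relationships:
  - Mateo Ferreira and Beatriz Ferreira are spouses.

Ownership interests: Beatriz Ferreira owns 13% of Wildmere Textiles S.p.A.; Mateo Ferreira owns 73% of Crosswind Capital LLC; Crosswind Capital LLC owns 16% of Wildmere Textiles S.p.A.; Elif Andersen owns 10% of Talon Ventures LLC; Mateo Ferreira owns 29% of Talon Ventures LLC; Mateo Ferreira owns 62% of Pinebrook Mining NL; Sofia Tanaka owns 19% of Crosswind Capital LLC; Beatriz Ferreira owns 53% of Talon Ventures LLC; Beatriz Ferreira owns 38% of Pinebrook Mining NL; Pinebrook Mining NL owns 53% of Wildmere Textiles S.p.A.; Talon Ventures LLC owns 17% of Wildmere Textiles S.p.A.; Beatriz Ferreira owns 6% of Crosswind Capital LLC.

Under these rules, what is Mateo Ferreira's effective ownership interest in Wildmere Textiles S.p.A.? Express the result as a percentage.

92.58%

By spousal attribution (R2), Mateo Ferreira is treated as also owning Beatriz Ferreira's interest in Pinebrook Mining NL, giving 62% + 38% = 100%.
By spousal attribution (R2), Mateo Ferreira is treated as also owning Beatriz Ferreira's interest in Crosswind Capital LLC, giving 73% + 6% = 79%.
By spousal attribution (R2), Mateo Ferreira is treated as also owning Beatriz Ferreira's interest in Talon Ventures LLC, giving 29% + 53% = 82%.
By spousal attribution (R2), Mateo Ferreira is treated as owning Beatriz Ferreira's 13% interest in Wildmere Textiles S.p.A.
Chain via Pinebrook Mining NL (R3): 100% × 53% = 53% of Wildmere Textiles S.p.A.
Chain via Crosswind Capital LLC (R3): 79% × 16% = 12.64% of Wildmere Textiles S.p.A.
Chain via Talon Ventures LLC (R3): 82% × 17% = 13.94% of Wildmere Textiles S.p.A.
Direct interest in Wildmere Textiles S.p.A: 13%.
Aggregating (R1): 53% + 12.64% + 13.94% + 13% = 92.58%.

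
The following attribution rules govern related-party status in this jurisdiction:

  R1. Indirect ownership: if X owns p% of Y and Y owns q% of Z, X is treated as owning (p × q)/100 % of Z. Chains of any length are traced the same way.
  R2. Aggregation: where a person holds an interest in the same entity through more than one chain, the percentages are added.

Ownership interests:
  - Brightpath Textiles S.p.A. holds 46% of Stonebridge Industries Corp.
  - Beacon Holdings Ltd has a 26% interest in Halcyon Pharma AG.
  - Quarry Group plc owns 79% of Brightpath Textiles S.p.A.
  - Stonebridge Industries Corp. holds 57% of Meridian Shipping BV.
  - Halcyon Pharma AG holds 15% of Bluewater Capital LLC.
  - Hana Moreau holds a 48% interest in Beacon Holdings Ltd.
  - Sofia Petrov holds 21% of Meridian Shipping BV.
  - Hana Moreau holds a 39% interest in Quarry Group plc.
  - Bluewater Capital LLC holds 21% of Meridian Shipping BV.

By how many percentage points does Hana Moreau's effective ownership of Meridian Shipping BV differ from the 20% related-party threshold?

Chain via Beacon Holdings Ltd → Halcyon Pharma AG → Bluewater Capital LLC (R1): 48% × 26% × 15% × 21% = 0.39312% of Meridian Shipping BV.
Chain via Quarry Group plc → Brightpath Textiles S.p.A. → Stonebridge Industries Corp. (R1): 39% × 79% × 46% × 57% = 8.078382% of Meridian Shipping BV.
Aggregating (R2): 0.39312% + 8.078382% = 8.471502%.
8.471502% falls short of the 20% threshold by 11.528498 percentage points.

11.528498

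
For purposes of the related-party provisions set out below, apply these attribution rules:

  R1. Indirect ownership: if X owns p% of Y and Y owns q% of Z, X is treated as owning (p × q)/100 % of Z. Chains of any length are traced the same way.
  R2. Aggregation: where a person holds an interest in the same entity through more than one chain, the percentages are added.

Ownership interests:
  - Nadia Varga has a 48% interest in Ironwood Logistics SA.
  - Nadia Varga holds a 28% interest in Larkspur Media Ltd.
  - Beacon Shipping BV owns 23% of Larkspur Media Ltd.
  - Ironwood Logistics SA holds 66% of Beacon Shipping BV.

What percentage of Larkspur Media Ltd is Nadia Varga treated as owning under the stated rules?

Chain via Ironwood Logistics SA → Beacon Shipping BV (R1): 48% × 66% × 23% = 7.2864% of Larkspur Media Ltd.
Direct interest in Larkspur Media Ltd: 28%.
Aggregating (R2): 7.2864% + 28% = 35.2864%.

35.2864%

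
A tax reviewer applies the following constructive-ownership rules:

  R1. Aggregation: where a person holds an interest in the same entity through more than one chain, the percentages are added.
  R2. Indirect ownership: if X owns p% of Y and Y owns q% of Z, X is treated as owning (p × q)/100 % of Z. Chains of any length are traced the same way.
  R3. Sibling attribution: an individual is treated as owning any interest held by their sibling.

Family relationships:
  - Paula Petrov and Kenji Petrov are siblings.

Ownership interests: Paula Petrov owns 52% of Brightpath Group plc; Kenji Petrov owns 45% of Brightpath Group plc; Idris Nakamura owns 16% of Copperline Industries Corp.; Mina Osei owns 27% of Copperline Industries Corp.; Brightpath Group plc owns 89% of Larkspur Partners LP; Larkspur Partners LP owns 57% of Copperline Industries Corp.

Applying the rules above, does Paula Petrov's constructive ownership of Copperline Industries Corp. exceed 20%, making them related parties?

Yes

By sibling attribution (R3), Paula Petrov is treated as also owning Kenji Petrov's interest in Brightpath Group plc, giving 52% + 45% = 97%.
Chain via Brightpath Group plc → Larkspur Partners LP (R2): 97% × 89% × 57% = 49.2081% of Copperline Industries Corp.
49.2081% exceeds the 20% threshold, so Paula is a related party to Copperline Industries Corp.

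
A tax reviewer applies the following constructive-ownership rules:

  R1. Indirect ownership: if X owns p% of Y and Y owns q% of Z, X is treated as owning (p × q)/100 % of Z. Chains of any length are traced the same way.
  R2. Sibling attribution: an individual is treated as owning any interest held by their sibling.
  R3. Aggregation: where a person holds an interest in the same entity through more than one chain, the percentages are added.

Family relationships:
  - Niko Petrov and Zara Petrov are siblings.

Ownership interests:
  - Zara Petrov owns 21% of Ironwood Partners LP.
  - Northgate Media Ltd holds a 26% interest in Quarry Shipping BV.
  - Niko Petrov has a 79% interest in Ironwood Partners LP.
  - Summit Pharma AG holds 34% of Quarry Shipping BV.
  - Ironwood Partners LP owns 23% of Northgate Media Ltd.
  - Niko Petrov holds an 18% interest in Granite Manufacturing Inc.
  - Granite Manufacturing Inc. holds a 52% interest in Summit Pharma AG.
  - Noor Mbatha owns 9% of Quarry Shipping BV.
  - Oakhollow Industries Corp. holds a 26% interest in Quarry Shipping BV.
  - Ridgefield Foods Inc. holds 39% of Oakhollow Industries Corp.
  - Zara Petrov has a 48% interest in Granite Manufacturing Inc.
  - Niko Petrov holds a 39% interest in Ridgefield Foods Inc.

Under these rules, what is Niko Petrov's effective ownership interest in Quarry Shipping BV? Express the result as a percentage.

21.6034%

By sibling attribution (R2), Niko Petrov is treated as also owning Zara Petrov's interest in Ironwood Partners LP, giving 79% + 21% = 100%.
By sibling attribution (R2), Niko Petrov is treated as also owning Zara Petrov's interest in Granite Manufacturing Inc, giving 18% + 48% = 66%.
Chain via Ironwood Partners LP → Northgate Media Ltd (R1): 100% × 23% × 26% = 5.98% of Quarry Shipping BV.
Chain via Ridgefield Foods Inc. → Oakhollow Industries Corp. (R1): 39% × 39% × 26% = 3.9546% of Quarry Shipping BV.
Chain via Granite Manufacturing Inc. → Summit Pharma AG (R1): 66% × 52% × 34% = 11.6688% of Quarry Shipping BV.
Aggregating (R3): 5.98% + 3.9546% + 11.6688% = 21.6034%.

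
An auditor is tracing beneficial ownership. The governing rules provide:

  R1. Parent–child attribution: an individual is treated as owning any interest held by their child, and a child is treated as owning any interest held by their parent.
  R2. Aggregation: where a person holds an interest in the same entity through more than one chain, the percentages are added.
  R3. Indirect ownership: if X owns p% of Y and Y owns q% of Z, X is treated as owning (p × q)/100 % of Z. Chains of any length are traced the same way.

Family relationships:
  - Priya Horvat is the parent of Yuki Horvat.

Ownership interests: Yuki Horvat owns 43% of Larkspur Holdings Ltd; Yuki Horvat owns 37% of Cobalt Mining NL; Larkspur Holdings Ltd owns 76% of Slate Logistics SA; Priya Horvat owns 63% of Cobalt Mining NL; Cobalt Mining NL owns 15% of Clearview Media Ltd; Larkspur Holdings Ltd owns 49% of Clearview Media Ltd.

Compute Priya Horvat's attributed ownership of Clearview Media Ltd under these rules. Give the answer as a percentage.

By parent–child attribution (R1), Priya Horvat is treated as also owning Yuki Horvat's interest in Cobalt Mining NL, giving 63% + 37% = 100%.
By parent–child attribution (R1), Priya Horvat is treated as owning Yuki Horvat's 43% interest in Larkspur Holdings Ltd.
Chain via Cobalt Mining NL (R3): 100% × 15% = 15% of Clearview Media Ltd.
Chain via Larkspur Holdings Ltd (R3): 43% × 49% = 21.07% of Clearview Media Ltd.
Aggregating (R2): 15% + 21.07% = 36.07%.

36.07%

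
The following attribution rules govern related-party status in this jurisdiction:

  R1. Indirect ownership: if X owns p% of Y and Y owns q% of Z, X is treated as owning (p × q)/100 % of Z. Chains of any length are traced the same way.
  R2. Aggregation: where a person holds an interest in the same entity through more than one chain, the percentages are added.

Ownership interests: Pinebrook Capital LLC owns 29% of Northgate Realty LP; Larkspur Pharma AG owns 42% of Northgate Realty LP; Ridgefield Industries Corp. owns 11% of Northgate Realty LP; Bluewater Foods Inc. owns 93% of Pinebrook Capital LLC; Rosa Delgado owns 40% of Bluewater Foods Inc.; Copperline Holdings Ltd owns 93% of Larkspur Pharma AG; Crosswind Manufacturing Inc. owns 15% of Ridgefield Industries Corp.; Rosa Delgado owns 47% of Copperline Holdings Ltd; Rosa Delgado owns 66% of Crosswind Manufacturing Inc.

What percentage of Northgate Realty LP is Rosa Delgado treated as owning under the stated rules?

Chain via Crosswind Manufacturing Inc. → Ridgefield Industries Corp. (R1): 66% × 15% × 11% = 1.089% of Northgate Realty LP.
Chain via Copperline Holdings Ltd → Larkspur Pharma AG (R1): 47% × 93% × 42% = 18.3582% of Northgate Realty LP.
Chain via Bluewater Foods Inc. → Pinebrook Capital LLC (R1): 40% × 93% × 29% = 10.788% of Northgate Realty LP.
Aggregating (R2): 1.089% + 18.3582% + 10.788% = 30.2352%.

30.2352%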